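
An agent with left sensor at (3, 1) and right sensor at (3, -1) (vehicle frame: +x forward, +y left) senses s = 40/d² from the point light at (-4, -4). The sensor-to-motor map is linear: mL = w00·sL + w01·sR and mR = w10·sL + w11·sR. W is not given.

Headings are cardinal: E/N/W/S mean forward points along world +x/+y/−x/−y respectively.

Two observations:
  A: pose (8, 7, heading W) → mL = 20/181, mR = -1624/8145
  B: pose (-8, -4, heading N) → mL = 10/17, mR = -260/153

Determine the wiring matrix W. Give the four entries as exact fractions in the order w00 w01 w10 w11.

obs A: pose=(8,7,W) → sL=40/181, sR=8/45, mL=20/181, mR=-1624/8145
obs B: pose=(-8,-4,N) → sL=20/17, sR=20/9, mL=10/17, mR=-260/153
sensor matrix S = [[40/181, 8/45], [20/17, 20/9]]; det S = 7808/27693
solve [mL_A; mL_B] = S·[w00; w01] and [mR_A; mR_B] = S·[w10; w11]:
  w00 = 1/2, w01 = 0, w10 = -1/2, w11 = -1/2

1/2 0 -1/2 -1/2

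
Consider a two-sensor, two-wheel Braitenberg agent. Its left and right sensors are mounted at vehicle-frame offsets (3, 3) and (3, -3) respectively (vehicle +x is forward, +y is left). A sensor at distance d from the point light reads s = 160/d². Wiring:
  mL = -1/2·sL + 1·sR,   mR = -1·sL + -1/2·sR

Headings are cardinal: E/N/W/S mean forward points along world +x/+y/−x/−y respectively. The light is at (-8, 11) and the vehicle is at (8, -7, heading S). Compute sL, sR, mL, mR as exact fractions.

80/401 16/61 3976/24461 -8088/24461

left sensor world pos  = (11, -10); dL² = 802
right sensor world pos = (5, -10); dR² = 610
sL = 160/802 = 80/401
sR = 160/610 = 16/61
mL = -1/2·sL + 1·sR = 3976/24461
mR = -1·sL + -1/2·sR = -8088/24461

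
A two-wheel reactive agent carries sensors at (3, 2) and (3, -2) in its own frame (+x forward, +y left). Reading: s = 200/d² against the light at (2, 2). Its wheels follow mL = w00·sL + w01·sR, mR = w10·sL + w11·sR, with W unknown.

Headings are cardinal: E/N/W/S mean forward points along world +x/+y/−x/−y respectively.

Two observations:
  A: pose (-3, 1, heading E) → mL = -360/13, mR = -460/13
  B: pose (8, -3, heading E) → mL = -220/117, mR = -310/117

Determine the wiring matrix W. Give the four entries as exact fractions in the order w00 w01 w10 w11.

-1/2 -1/2 -1/2 -1

obs A: pose=(-3,1,E) → sL=40, sR=200/13, mL=-360/13, mR=-460/13
obs B: pose=(8,-3,E) → sL=20/9, sR=20/13, mL=-220/117, mR=-310/117
sensor matrix S = [[40, 200/13], [20/9, 20/13]]; det S = 3200/117
solve [mL_A; mL_B] = S·[w00; w01] and [mR_A; mR_B] = S·[w10; w11]:
  w00 = -1/2, w01 = -1/2, w10 = -1/2, w11 = -1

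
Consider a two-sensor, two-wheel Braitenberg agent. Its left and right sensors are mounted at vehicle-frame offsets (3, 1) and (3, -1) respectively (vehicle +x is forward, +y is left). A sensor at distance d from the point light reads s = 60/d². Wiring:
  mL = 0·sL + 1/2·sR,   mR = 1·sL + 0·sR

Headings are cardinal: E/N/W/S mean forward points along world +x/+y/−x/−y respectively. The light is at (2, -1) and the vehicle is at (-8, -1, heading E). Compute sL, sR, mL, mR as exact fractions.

6/5 6/5 3/5 6/5

left sensor world pos  = (-5, 0); dL² = 50
right sensor world pos = (-5, -2); dR² = 50
sL = 60/50 = 6/5
sR = 60/50 = 6/5
mL = 0·sL + 1/2·sR = 3/5
mR = 1·sL + 0·sR = 6/5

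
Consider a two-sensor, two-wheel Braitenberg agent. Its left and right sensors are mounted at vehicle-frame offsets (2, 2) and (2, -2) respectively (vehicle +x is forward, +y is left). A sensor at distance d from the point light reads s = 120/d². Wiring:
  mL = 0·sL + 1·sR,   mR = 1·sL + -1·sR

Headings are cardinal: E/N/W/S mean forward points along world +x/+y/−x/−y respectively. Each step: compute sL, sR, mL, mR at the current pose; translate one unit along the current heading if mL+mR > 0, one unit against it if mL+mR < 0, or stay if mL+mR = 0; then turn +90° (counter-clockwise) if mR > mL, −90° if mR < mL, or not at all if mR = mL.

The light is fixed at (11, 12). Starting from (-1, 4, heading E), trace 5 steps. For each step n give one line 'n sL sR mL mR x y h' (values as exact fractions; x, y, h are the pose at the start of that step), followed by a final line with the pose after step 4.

0 15/17 3/5 3/5 24/85 -1 4 E
1 120/181 120/269 120/269 10560/48689 0 4 S
2 12/29 60/109 60/109 -432/3161 0 3 W
3 24/49 120/149 120/149 -2304/7301 -1 3 N
4 15/17 3/5 3/5 24/85 -1 4 E
final 0 4 S

n=0: pose=(-1,4,E); sL=15/17, sR=3/5; mL=3/5, mR=24/85; mL+mR=15/17 → advance +1; mR−mL=-27/85 → turn -1·90°
n=1: pose=(0,4,S); sL=120/181, sR=120/269; mL=120/269, mR=10560/48689; mL+mR=120/181 → advance +1; mR−mL=-11160/48689 → turn -1·90°
n=2: pose=(0,3,W); sL=12/29, sR=60/109; mL=60/109, mR=-432/3161; mL+mR=12/29 → advance +1; mR−mL=-2172/3161 → turn -1·90°
n=3: pose=(-1,3,N); sL=24/49, sR=120/149; mL=120/149, mR=-2304/7301; mL+mR=24/49 → advance +1; mR−mL=-8184/7301 → turn -1·90°
n=4: pose=(-1,4,E); sL=15/17, sR=3/5; mL=3/5, mR=24/85; mL+mR=15/17 → advance +1; mR−mL=-27/85 → turn -1·90°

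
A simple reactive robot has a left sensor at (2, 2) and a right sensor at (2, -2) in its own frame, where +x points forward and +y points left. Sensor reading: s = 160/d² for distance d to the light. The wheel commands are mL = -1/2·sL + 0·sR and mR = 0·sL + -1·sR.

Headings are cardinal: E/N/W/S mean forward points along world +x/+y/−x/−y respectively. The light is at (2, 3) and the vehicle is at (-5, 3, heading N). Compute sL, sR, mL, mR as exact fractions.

32/17 160/29 -16/17 -160/29

left sensor world pos  = (-7, 5); dL² = 85
right sensor world pos = (-3, 5); dR² = 29
sL = 160/85 = 32/17
sR = 160/29 = 160/29
mL = -1/2·sL + 0·sR = -16/17
mR = 0·sL + -1·sR = -160/29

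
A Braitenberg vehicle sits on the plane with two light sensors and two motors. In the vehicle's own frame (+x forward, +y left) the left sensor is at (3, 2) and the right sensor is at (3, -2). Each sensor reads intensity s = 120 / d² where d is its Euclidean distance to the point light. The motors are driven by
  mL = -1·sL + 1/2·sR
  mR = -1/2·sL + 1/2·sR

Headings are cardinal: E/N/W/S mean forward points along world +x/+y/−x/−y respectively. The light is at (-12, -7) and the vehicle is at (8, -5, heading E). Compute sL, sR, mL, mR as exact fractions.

24/109 120/529 -6156/57661 192/57661

left sensor world pos  = (11, -3); dL² = 545
right sensor world pos = (11, -7); dR² = 529
sL = 120/545 = 24/109
sR = 120/529 = 120/529
mL = -1·sL + 1/2·sR = -6156/57661
mR = -1/2·sL + 1/2·sR = 192/57661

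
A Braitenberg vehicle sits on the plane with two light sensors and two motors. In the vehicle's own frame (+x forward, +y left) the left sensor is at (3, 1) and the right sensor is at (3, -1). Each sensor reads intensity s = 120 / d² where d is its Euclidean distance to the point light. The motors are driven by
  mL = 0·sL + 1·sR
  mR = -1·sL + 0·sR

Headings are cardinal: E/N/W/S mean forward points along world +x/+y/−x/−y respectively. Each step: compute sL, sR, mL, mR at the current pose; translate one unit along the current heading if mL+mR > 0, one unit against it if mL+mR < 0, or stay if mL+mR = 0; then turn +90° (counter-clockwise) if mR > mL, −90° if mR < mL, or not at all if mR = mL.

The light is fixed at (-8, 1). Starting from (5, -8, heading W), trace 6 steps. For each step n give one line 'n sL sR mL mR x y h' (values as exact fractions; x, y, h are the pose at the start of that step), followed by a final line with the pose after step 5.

0 3/5 30/41 30/41 -3/5 5 -8 W
1 120/157 24/41 24/41 -120/157 4 -8 N
2 20/51 60/173 60/173 -20/51 4 -9 E
3 120/313 120/269 120/269 -120/313 3 -9 S
4 15/26 30/41 30/41 -15/26 3 -10 W
5 24/29 24/37 24/37 -24/29 2 -10 N
final 2 -11 E

n=0: pose=(5,-8,W); sL=3/5, sR=30/41; mL=30/41, mR=-3/5; mL+mR=27/205 → advance +1; mR−mL=-273/205 → turn -1·90°
n=1: pose=(4,-8,N); sL=120/157, sR=24/41; mL=24/41, mR=-120/157; mL+mR=-1152/6437 → advance -1; mR−mL=-8688/6437 → turn -1·90°
n=2: pose=(4,-9,E); sL=20/51, sR=60/173; mL=60/173, mR=-20/51; mL+mR=-400/8823 → advance -1; mR−mL=-6520/8823 → turn -1·90°
n=3: pose=(3,-9,S); sL=120/313, sR=120/269; mL=120/269, mR=-120/313; mL+mR=5280/84197 → advance +1; mR−mL=-69840/84197 → turn -1·90°
n=4: pose=(3,-10,W); sL=15/26, sR=30/41; mL=30/41, mR=-15/26; mL+mR=165/1066 → advance +1; mR−mL=-1395/1066 → turn -1·90°
n=5: pose=(2,-10,N); sL=24/29, sR=24/37; mL=24/37, mR=-24/29; mL+mR=-192/1073 → advance -1; mR−mL=-1584/1073 → turn -1·90°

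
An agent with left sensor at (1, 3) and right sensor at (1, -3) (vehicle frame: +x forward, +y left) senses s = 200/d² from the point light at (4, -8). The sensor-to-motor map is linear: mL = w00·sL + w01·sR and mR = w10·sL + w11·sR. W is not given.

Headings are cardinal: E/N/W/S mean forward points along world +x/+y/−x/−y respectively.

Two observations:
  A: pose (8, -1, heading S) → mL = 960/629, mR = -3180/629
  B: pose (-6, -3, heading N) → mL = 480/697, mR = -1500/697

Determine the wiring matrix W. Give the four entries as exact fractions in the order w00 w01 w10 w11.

-1/2 1/2 -1 -1/2

obs A: pose=(8,-1,S) → sL=40/17, sR=200/37, mL=960/629, mR=-3180/629
obs B: pose=(-6,-3,N) → sL=40/41, sR=40/17, mL=480/697, mR=-1500/697
sensor matrix S = [[40/17, 200/37], [40/41, 40/17]]; det S = 115200/438413
solve [mL_A; mL_B] = S·[w00; w01] and [mR_A; mR_B] = S·[w10; w11]:
  w00 = -1/2, w01 = 1/2, w10 = -1, w11 = -1/2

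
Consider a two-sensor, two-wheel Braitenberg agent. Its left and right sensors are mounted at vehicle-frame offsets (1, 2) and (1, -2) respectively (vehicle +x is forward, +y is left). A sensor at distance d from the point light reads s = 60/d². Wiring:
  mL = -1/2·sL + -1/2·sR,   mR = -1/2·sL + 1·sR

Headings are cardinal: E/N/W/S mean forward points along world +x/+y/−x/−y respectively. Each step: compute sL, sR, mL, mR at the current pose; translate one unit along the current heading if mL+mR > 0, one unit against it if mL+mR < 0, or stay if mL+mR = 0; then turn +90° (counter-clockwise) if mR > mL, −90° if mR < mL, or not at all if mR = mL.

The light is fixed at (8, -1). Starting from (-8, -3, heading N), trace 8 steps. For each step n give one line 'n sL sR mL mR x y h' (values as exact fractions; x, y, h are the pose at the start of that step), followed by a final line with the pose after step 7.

n=0: pose=(-8,-3,N); sL=12/65, sR=60/197; mL=-3132/12805, mR=2718/12805; mL+mR=-414/12805 → advance -1; mR−mL=90/197 → turn +1·90°
n=1: pose=(-8,-4,W); sL=30/157, sR=6/29; mL=-906/4553, mR=507/4553; mL+mR=-399/4553 → advance -1; mR−mL=9/29 → turn +1·90°
n=2: pose=(-7,-4,S); sL=12/37, sR=12/61; mL=-588/2257, mR=78/2257; mL+mR=-510/2257 → advance -1; mR−mL=18/61 → turn +1·90°
n=3: pose=(-7,-3,E); sL=15/49, sR=15/53; mL=-765/2597, mR=675/5194; mL+mR=-855/5194 → advance -1; mR−mL=45/106 → turn +1·90°
n=4: pose=(-8,-3,N); sL=12/65, sR=60/197; mL=-3132/12805, mR=2718/12805; mL+mR=-414/12805 → advance -1; mR−mL=90/197 → turn +1·90°
n=5: pose=(-8,-4,W); sL=30/157, sR=6/29; mL=-906/4553, mR=507/4553; mL+mR=-399/4553 → advance -1; mR−mL=9/29 → turn +1·90°
n=6: pose=(-7,-4,S); sL=12/37, sR=12/61; mL=-588/2257, mR=78/2257; mL+mR=-510/2257 → advance -1; mR−mL=18/61 → turn +1·90°
n=7: pose=(-7,-3,E); sL=15/49, sR=15/53; mL=-765/2597, mR=675/5194; mL+mR=-855/5194 → advance -1; mR−mL=45/106 → turn +1·90°

0 12/65 60/197 -3132/12805 2718/12805 -8 -3 N
1 30/157 6/29 -906/4553 507/4553 -8 -4 W
2 12/37 12/61 -588/2257 78/2257 -7 -4 S
3 15/49 15/53 -765/2597 675/5194 -7 -3 E
4 12/65 60/197 -3132/12805 2718/12805 -8 -3 N
5 30/157 6/29 -906/4553 507/4553 -8 -4 W
6 12/37 12/61 -588/2257 78/2257 -7 -4 S
7 15/49 15/53 -765/2597 675/5194 -7 -3 E
final -8 -3 N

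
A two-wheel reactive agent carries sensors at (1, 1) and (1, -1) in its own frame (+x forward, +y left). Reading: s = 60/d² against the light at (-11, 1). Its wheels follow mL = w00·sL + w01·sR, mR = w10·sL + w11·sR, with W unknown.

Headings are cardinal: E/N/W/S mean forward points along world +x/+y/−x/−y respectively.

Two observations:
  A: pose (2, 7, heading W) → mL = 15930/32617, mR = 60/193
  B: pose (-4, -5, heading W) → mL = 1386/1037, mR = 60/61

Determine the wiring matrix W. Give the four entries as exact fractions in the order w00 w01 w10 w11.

obs A: pose=(2,7,W) → sL=60/169, sR=60/193, mL=15930/32617, mR=60/193
obs B: pose=(-4,-5,W) → sL=12/17, sR=60/61, mL=1386/1037, mR=60/61
sensor matrix S = [[60/169, 60/193], [12/17, 60/61]]; det S = 4389120/33823829
solve [mL_A; mL_B] = S·[w00; w01] and [mR_A; mR_B] = S·[w10; w11]:
  w00 = 1/2, w01 = 1, w10 = 0, w11 = 1

1/2 1 0 1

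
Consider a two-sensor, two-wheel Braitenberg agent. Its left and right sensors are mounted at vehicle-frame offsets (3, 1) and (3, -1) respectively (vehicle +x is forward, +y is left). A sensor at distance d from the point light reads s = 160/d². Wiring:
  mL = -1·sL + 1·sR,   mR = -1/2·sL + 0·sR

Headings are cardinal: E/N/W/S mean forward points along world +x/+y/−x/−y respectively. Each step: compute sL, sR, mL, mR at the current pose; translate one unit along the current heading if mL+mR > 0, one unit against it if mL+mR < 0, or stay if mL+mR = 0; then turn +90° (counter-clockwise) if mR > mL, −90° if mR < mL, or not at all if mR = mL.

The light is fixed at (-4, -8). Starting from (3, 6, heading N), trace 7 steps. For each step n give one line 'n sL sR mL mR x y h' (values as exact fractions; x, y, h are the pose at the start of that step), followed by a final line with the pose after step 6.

0 32/65 160/353 -896/22945 -16/65 3 6 N
1 20/37 40/61 260/2257 -10/37 3 5 E
2 160/149 32/25 768/3725 -80/149 2 5 S
3 80/89 80/117 -2240/10413 -40/89 2 6 W
4 32/65 160/353 -896/22945 -16/65 3 6 N
5 20/37 40/61 260/2257 -10/37 3 5 E
6 160/149 32/25 768/3725 -80/149 2 5 S
final 2 6 W

n=0: pose=(3,6,N); sL=32/65, sR=160/353; mL=-896/22945, mR=-16/65; mL+mR=-6544/22945 → advance -1; mR−mL=-4752/22945 → turn -1·90°
n=1: pose=(3,5,E); sL=20/37, sR=40/61; mL=260/2257, mR=-10/37; mL+mR=-350/2257 → advance -1; mR−mL=-870/2257 → turn -1·90°
n=2: pose=(2,5,S); sL=160/149, sR=32/25; mL=768/3725, mR=-80/149; mL+mR=-1232/3725 → advance -1; mR−mL=-2768/3725 → turn -1·90°
n=3: pose=(2,6,W); sL=80/89, sR=80/117; mL=-2240/10413, mR=-40/89; mL+mR=-6920/10413 → advance -1; mR−mL=-2440/10413 → turn -1·90°
n=4: pose=(3,6,N); sL=32/65, sR=160/353; mL=-896/22945, mR=-16/65; mL+mR=-6544/22945 → advance -1; mR−mL=-4752/22945 → turn -1·90°
n=5: pose=(3,5,E); sL=20/37, sR=40/61; mL=260/2257, mR=-10/37; mL+mR=-350/2257 → advance -1; mR−mL=-870/2257 → turn -1·90°
n=6: pose=(2,5,S); sL=160/149, sR=32/25; mL=768/3725, mR=-80/149; mL+mR=-1232/3725 → advance -1; mR−mL=-2768/3725 → turn -1·90°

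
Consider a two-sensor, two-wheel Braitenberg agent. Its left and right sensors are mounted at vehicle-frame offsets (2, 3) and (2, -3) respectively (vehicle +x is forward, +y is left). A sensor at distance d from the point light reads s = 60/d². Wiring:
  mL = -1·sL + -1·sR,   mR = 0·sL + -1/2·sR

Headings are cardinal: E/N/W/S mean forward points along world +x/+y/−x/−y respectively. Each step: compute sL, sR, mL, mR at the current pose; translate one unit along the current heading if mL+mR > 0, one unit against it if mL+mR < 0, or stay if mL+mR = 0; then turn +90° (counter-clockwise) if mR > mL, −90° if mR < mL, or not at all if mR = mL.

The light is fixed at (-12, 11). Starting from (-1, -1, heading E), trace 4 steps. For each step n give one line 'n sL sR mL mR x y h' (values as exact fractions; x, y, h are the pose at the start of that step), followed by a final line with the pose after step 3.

0 6/25 30/197 -1932/4925 -15/197 -1 -1 E
1 60/149 60/269 -25080/40081 -30/269 -2 -1 N
2 3/16 15/41 -363/656 -15/82 -2 -2 W
3 60/421 60/289 -42600/121669 -30/289 -1 -2 S
final -1 -1 E

n=0: pose=(-1,-1,E); sL=6/25, sR=30/197; mL=-1932/4925, mR=-15/197; mL+mR=-2307/4925 → advance -1; mR−mL=1557/4925 → turn +1·90°
n=1: pose=(-2,-1,N); sL=60/149, sR=60/269; mL=-25080/40081, mR=-30/269; mL+mR=-29550/40081 → advance -1; mR−mL=20610/40081 → turn +1·90°
n=2: pose=(-2,-2,W); sL=3/16, sR=15/41; mL=-363/656, mR=-15/82; mL+mR=-483/656 → advance -1; mR−mL=243/656 → turn +1·90°
n=3: pose=(-1,-2,S); sL=60/421, sR=60/289; mL=-42600/121669, mR=-30/289; mL+mR=-55230/121669 → advance -1; mR−mL=29970/121669 → turn +1·90°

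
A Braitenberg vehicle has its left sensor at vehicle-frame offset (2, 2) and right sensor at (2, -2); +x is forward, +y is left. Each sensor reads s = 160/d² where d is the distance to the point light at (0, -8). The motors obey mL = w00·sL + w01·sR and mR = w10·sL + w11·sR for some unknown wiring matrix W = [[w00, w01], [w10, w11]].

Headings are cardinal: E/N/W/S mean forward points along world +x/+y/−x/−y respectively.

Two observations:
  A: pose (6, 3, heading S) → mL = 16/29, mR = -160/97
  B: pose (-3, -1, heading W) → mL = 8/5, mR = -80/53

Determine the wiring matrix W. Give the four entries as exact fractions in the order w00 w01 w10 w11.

1/2 0 0 -1

obs A: pose=(6,3,S) → sL=32/29, sR=160/97, mL=16/29, mR=-160/97
obs B: pose=(-3,-1,W) → sL=16/5, sR=80/53, mL=8/5, mR=-80/53
sensor matrix S = [[32/29, 160/97], [16/5, 80/53]]; det S = -538624/149089
solve [mL_A; mL_B] = S·[w00; w01] and [mR_A; mR_B] = S·[w10; w11]:
  w00 = 1/2, w01 = 0, w10 = 0, w11 = -1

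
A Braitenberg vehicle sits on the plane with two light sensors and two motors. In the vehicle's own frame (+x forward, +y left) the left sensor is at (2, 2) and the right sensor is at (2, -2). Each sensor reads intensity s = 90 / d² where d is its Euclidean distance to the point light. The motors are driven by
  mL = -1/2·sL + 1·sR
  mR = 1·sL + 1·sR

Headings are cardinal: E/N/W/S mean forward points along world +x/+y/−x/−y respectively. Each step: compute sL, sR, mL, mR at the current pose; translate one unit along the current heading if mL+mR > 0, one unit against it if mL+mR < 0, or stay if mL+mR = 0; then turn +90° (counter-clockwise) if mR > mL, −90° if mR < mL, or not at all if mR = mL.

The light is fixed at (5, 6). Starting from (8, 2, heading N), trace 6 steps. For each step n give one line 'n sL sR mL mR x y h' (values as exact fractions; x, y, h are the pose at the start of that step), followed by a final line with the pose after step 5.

n=0: pose=(8,2,N); sL=18, sR=90/29; mL=-171/29, mR=612/29; mL+mR=441/29 → advance +1; mR−mL=27 → turn +1·90°
n=1: pose=(8,3,W); sL=45/13, sR=45; mL=1125/26, mR=630/13; mL+mR=2385/26 → advance +1; mR−mL=135/26 → turn +1·90°
n=2: pose=(7,3,S); sL=90/41, sR=18/5; mL=513/205, mR=1188/205; mL+mR=1701/205 → advance +1; mR−mL=135/41 → turn +1·90°
n=3: pose=(7,2,E); sL=9/2, sR=45/26; mL=-27/52, mR=81/13; mL+mR=297/52 → advance +1; mR−mL=27/4 → turn +1·90°
n=4: pose=(8,2,N); sL=18, sR=90/29; mL=-171/29, mR=612/29; mL+mR=441/29 → advance +1; mR−mL=27 → turn +1·90°
n=5: pose=(8,3,W); sL=45/13, sR=45; mL=1125/26, mR=630/13; mL+mR=2385/26 → advance +1; mR−mL=135/26 → turn +1·90°

0 18 90/29 -171/29 612/29 8 2 N
1 45/13 45 1125/26 630/13 8 3 W
2 90/41 18/5 513/205 1188/205 7 3 S
3 9/2 45/26 -27/52 81/13 7 2 E
4 18 90/29 -171/29 612/29 8 2 N
5 45/13 45 1125/26 630/13 8 3 W
final 7 3 S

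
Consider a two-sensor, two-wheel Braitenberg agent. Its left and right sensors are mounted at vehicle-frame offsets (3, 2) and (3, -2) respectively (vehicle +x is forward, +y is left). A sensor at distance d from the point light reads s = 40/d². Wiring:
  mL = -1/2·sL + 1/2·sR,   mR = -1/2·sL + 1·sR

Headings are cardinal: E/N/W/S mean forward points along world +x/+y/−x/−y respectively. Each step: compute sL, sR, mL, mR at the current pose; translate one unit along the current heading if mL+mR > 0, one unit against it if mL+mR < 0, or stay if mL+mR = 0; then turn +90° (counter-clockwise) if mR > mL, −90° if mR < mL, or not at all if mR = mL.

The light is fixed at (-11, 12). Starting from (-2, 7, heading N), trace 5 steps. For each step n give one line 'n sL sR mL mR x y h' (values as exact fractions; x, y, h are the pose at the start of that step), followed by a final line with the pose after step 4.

0 40/53 8/25 -288/1325 -76/1325 -2 7 N
1 2/5 10/13 12/65 37/65 -2 6 W
2 40/181 40/117 1280/21177 4900/21177 -3 6 S
3 20/73 20/101 -280/7373 450/7373 -3 5 E
4 8/13 40/137 -288/1781 -28/1781 -2 5 N
final -2 4 W

n=0: pose=(-2,7,N); sL=40/53, sR=8/25; mL=-288/1325, mR=-76/1325; mL+mR=-364/1325 → advance -1; mR−mL=4/25 → turn +1·90°
n=1: pose=(-2,6,W); sL=2/5, sR=10/13; mL=12/65, mR=37/65; mL+mR=49/65 → advance +1; mR−mL=5/13 → turn +1·90°
n=2: pose=(-3,6,S); sL=40/181, sR=40/117; mL=1280/21177, mR=4900/21177; mL+mR=2060/7059 → advance +1; mR−mL=20/117 → turn +1·90°
n=3: pose=(-3,5,E); sL=20/73, sR=20/101; mL=-280/7373, mR=450/7373; mL+mR=170/7373 → advance +1; mR−mL=10/101 → turn +1·90°
n=4: pose=(-2,5,N); sL=8/13, sR=40/137; mL=-288/1781, mR=-28/1781; mL+mR=-316/1781 → advance -1; mR−mL=20/137 → turn +1·90°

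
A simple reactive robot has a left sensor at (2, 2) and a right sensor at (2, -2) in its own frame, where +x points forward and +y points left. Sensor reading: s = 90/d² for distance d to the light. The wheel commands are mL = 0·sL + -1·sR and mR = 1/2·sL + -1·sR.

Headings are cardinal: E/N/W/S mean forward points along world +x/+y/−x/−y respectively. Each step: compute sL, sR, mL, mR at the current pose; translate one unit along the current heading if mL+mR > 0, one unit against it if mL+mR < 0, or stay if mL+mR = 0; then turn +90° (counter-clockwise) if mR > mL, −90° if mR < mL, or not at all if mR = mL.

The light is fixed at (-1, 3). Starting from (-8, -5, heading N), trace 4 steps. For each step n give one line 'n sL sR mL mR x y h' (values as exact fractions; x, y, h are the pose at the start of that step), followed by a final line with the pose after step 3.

n=0: pose=(-8,-5,N); sL=10/13, sR=90/61; mL=-90/61, mR=-865/793; mL+mR=-2035/793 → advance -1; mR−mL=5/13 → turn +1·90°
n=1: pose=(-8,-6,W); sL=45/101, sR=9/13; mL=-9/13, mR=-1233/2626; mL+mR=-3051/2626 → advance -1; mR−mL=45/202 → turn +1·90°
n=2: pose=(-7,-6,S); sL=90/137, sR=18/37; mL=-18/37, mR=-801/5069; mL+mR=-3267/5069 → advance -1; mR−mL=45/137 → turn +1·90°
n=3: pose=(-7,-5,E); sL=45/26, sR=45/58; mL=-45/58, mR=135/1508; mL+mR=-1035/1508 → advance -1; mR−mL=45/52 → turn +1·90°

0 10/13 90/61 -90/61 -865/793 -8 -5 N
1 45/101 9/13 -9/13 -1233/2626 -8 -6 W
2 90/137 18/37 -18/37 -801/5069 -7 -6 S
3 45/26 45/58 -45/58 135/1508 -7 -5 E
final -8 -5 N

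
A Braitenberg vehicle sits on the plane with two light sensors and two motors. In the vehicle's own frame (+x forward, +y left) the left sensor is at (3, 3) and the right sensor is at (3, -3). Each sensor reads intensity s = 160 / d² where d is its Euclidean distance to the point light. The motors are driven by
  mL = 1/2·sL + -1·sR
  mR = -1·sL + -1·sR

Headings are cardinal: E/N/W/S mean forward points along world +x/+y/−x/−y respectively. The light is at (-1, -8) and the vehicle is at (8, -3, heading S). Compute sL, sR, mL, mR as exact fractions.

left sensor world pos  = (11, -6); dL² = 148
right sensor world pos = (5, -6); dR² = 40
sL = 160/148 = 40/37
sR = 160/40 = 4
mL = 1/2·sL + -1·sR = -128/37
mR = -1·sL + -1·sR = -188/37

40/37 4 -128/37 -188/37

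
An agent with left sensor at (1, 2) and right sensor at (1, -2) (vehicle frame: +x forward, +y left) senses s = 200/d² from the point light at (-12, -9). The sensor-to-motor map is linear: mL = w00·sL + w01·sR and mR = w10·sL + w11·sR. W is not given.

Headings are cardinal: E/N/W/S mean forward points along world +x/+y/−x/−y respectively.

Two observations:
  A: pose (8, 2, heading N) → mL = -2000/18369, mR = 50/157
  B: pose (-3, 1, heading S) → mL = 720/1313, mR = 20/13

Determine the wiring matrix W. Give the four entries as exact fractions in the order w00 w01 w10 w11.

obs A: pose=(8,2,N) → sL=50/117, sR=50/157, mL=-2000/18369, mR=50/157
obs B: pose=(-3,1,S) → sL=100/101, sR=20/13, mL=720/1313, mR=20/13
sensor matrix S = [[50/117, 50/157], [100/101, 20/13]]; det S = 8252000/24118497
solve [mL_A; mL_B] = S·[w00; w01] and [mR_A; mR_B] = S·[w10; w11]:
  w00 = -1, w01 = 1, w10 = 0, w11 = 1

-1 1 0 1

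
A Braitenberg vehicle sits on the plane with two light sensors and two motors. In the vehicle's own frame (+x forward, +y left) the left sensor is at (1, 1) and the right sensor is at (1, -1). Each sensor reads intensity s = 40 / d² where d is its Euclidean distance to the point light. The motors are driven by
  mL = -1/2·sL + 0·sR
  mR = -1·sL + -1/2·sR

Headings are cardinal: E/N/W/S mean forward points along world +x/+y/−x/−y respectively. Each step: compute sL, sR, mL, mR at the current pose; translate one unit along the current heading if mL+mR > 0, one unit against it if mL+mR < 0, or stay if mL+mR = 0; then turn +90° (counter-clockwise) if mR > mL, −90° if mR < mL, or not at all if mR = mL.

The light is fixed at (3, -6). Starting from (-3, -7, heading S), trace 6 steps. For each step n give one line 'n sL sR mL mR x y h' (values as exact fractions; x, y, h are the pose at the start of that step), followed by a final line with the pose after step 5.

n=0: pose=(-3,-7,S); sL=40/29, sR=40/53; mL=-20/29, mR=-2700/1537; mL+mR=-3760/1537 → advance -1; mR−mL=-1640/1537 → turn -1·90°
n=1: pose=(-3,-6,W); sL=4/5, sR=4/5; mL=-2/5, mR=-6/5; mL+mR=-8/5 → advance -1; mR−mL=-4/5 → turn -1·90°
n=2: pose=(-2,-6,N); sL=40/37, sR=40/17; mL=-20/37, mR=-1420/629; mL+mR=-1760/629 → advance -1; mR−mL=-1080/629 → turn -1·90°
n=3: pose=(-2,-7,E); sL=5/2, sR=2; mL=-5/4, mR=-7/2; mL+mR=-19/4 → advance -1; mR−mL=-9/4 → turn -1·90°
n=4: pose=(-3,-7,S); sL=40/29, sR=40/53; mL=-20/29, mR=-2700/1537; mL+mR=-3760/1537 → advance -1; mR−mL=-1640/1537 → turn -1·90°
n=5: pose=(-3,-6,W); sL=4/5, sR=4/5; mL=-2/5, mR=-6/5; mL+mR=-8/5 → advance -1; mR−mL=-4/5 → turn -1·90°

0 40/29 40/53 -20/29 -2700/1537 -3 -7 S
1 4/5 4/5 -2/5 -6/5 -3 -6 W
2 40/37 40/17 -20/37 -1420/629 -2 -6 N
3 5/2 2 -5/4 -7/2 -2 -7 E
4 40/29 40/53 -20/29 -2700/1537 -3 -7 S
5 4/5 4/5 -2/5 -6/5 -3 -6 W
final -2 -6 N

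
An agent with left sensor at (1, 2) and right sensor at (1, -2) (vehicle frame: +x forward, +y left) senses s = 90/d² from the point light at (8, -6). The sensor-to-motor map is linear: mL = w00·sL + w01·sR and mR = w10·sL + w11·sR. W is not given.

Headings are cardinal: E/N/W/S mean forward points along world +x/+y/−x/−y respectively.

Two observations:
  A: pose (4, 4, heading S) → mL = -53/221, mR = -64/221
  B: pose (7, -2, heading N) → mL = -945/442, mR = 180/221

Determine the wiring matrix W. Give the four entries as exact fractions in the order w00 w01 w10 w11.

1/2 -1 -1 1

obs A: pose=(4,4,S) → sL=18/17, sR=10/13, mL=-53/221, mR=-64/221
obs B: pose=(7,-2,N) → sL=45/17, sR=45/13, mL=-945/442, mR=180/221
sensor matrix S = [[18/17, 10/13], [45/17, 45/13]]; det S = 360/221
solve [mL_A; mL_B] = S·[w00; w01] and [mR_A; mR_B] = S·[w10; w11]:
  w00 = 1/2, w01 = -1, w10 = -1, w11 = 1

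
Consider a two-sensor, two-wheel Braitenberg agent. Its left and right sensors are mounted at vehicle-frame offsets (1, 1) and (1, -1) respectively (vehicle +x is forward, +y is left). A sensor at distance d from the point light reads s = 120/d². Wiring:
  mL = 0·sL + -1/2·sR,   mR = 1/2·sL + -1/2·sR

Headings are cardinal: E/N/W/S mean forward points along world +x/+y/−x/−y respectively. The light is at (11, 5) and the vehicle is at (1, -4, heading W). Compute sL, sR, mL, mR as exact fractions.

left sensor world pos  = (0, -5); dL² = 221
right sensor world pos = (0, -3); dR² = 185
sL = 120/221 = 120/221
sR = 120/185 = 24/37
mL = 0·sL + -1/2·sR = -12/37
mR = 1/2·sL + -1/2·sR = -432/8177

120/221 24/37 -12/37 -432/8177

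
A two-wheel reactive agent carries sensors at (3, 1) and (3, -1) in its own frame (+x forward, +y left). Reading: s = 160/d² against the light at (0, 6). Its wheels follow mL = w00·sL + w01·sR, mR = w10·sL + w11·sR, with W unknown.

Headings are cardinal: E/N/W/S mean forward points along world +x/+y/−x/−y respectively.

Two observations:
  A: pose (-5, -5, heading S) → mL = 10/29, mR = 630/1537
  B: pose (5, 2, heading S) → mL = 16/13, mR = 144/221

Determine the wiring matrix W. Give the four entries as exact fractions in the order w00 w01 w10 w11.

obs A: pose=(-5,-5,S) → sL=40/53, sR=20/29, mL=10/29, mR=630/1537
obs B: pose=(5,2,S) → sL=32/17, sR=32/13, mL=16/13, mR=144/221
sensor matrix S = [[40/53, 20/29], [32/17, 32/13]]; det S = 190080/339677
solve [mL_A; mL_B] = S·[w00; w01] and [mR_A; mR_B] = S·[w10; w11]:
  w00 = 0, w01 = 1/2, w10 = 1, w11 = -1/2

0 1/2 1 -1/2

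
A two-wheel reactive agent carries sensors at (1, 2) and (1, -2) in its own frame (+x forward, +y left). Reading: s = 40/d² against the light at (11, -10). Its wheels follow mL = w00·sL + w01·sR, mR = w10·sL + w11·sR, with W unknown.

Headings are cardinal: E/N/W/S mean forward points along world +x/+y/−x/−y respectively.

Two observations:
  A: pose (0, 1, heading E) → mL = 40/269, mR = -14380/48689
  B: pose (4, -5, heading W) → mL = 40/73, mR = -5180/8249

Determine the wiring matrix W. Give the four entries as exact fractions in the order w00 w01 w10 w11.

1 0 -1/2 -1

obs A: pose=(0,1,E) → sL=40/269, sR=40/181, mL=40/269, mR=-14380/48689
obs B: pose=(4,-5,W) → sL=40/73, sR=40/113, mL=40/73, mR=-5180/8249
sensor matrix S = [[40/269, 40/181], [40/73, 40/113]]; det S = -27494400/401635561
solve [mL_A; mL_B] = S·[w00; w01] and [mR_A; mR_B] = S·[w10; w11]:
  w00 = 1, w01 = 0, w10 = -1/2, w11 = -1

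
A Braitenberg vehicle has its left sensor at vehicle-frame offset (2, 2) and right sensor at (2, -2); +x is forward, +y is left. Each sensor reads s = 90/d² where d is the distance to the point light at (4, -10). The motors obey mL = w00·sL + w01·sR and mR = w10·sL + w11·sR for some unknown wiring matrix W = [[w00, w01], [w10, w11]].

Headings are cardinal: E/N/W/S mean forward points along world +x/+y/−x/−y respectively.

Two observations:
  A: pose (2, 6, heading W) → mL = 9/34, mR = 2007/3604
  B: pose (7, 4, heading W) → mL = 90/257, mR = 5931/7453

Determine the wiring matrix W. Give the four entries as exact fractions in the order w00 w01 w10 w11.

0 1 1 1/2

obs A: pose=(2,6,W) → sL=45/106, sR=9/34, mL=9/34, mR=2007/3604
obs B: pose=(7,4,W) → sL=18/29, sR=90/257, mL=90/257, mR=5931/7453
sensor matrix S = [[45/106, 9/34], [18/29, 90/257]]; det S = -104976/6715153
solve [mL_A; mL_B] = S·[w00; w01] and [mR_A; mR_B] = S·[w10; w11]:
  w00 = 0, w01 = 1, w10 = 1, w11 = 1/2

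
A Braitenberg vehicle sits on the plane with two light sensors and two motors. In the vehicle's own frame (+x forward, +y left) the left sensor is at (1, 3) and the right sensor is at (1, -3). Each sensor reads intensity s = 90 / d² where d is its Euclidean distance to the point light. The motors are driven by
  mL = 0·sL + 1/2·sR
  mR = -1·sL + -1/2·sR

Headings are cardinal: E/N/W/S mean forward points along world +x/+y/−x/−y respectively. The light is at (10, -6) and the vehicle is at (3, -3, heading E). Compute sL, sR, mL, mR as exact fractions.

5/4 5/2 5/4 -5/2

left sensor world pos  = (4, 0); dL² = 72
right sensor world pos = (4, -6); dR² = 36
sL = 90/72 = 5/4
sR = 90/36 = 5/2
mL = 0·sL + 1/2·sR = 5/4
mR = -1·sL + -1/2·sR = -5/2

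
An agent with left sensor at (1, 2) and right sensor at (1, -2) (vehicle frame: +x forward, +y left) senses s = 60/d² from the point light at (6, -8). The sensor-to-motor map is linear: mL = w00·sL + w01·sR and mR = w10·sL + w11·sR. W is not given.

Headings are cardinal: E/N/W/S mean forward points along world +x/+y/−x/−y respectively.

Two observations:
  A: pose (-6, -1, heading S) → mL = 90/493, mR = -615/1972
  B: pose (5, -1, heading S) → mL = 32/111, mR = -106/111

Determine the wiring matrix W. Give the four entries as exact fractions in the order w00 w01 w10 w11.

obs A: pose=(-6,-1,S) → sL=15/34, sR=15/58, mL=90/493, mR=-615/1972
obs B: pose=(5,-1,S) → sL=60/37, sR=4/3, mL=32/111, mR=-106/111
sensor matrix S = [[15/34, 15/58], [60/37, 4/3]]; det S = 3080/18241
solve [mL_A; mL_B] = S·[w00; w01] and [mR_A; mR_B] = S·[w10; w11]:
  w00 = 1, w01 = -1, w10 = -1, w11 = 1/2

1 -1 -1 1/2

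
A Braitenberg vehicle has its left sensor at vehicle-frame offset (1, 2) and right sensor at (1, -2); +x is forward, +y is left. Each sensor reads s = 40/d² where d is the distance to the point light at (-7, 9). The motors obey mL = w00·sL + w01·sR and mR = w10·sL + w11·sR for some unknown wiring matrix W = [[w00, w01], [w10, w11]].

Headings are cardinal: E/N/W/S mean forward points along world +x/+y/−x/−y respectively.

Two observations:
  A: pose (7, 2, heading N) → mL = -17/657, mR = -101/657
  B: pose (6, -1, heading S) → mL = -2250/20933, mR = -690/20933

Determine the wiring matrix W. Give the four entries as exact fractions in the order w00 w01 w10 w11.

1/2 -1 -1 1/2

obs A: pose=(7,2,N) → sL=2/9, sR=10/73, mL=-17/657, mR=-101/657
obs B: pose=(6,-1,S) → sL=20/173, sR=20/121, mL=-2250/20933, mR=-690/20933
sensor matrix S = [[2/9, 10/73], [20/173, 20/121]]; det S = 287360/13752981
solve [mL_A; mL_B] = S·[w00; w01] and [mR_A; mR_B] = S·[w10; w11]:
  w00 = 1/2, w01 = -1, w10 = -1, w11 = 1/2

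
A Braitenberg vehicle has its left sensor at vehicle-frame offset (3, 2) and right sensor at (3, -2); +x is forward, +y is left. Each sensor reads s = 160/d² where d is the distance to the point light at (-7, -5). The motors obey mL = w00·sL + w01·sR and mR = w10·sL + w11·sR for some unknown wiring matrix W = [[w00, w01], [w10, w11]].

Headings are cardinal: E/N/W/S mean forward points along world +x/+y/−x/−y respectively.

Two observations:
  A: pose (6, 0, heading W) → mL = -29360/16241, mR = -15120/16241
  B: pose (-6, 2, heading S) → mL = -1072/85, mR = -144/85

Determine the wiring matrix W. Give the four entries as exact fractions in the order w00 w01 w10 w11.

-1/2 -1 -1 1/2

obs A: pose=(6,0,W) → sL=160/109, sR=160/149, mL=-29360/16241, mR=-15120/16241
obs B: pose=(-6,2,S) → sL=32/5, sR=160/17, mL=-1072/85, mR=-144/85
sensor matrix S = [[160/109, 160/149], [32/5, 160/17]]; det S = 1916928/276097
solve [mL_A; mL_B] = S·[w00; w01] and [mR_A; mR_B] = S·[w10; w11]:
  w00 = -1/2, w01 = -1, w10 = -1, w11 = 1/2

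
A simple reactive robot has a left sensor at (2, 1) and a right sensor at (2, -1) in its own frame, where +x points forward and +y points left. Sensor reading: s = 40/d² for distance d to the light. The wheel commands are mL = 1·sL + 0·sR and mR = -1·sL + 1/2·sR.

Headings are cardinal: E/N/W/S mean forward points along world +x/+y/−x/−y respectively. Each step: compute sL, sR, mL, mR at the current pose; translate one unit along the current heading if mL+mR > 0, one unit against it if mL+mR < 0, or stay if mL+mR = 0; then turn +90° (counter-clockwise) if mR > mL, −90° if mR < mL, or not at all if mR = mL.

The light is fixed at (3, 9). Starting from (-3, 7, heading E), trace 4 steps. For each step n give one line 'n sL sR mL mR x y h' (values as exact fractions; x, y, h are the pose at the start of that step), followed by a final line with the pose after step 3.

n=0: pose=(-3,7,E); sL=40/17, sR=8/5; mL=40/17, mR=-132/85; mL+mR=4/5 → advance +1; mR−mL=-332/85 → turn -1·90°
n=1: pose=(-2,7,S); sL=5/4, sR=10/13; mL=5/4, mR=-45/52; mL+mR=5/13 → advance +1; mR−mL=-55/26 → turn -1·90°
n=2: pose=(-2,6,W); sL=8/13, sR=40/53; mL=8/13, mR=-164/689; mL+mR=20/53 → advance +1; mR−mL=-588/689 → turn -1·90°
n=3: pose=(-3,6,N); sL=4/5, sR=20/13; mL=4/5, mR=-2/65; mL+mR=10/13 → advance +1; mR−mL=-54/65 → turn -1·90°

0 40/17 8/5 40/17 -132/85 -3 7 E
1 5/4 10/13 5/4 -45/52 -2 7 S
2 8/13 40/53 8/13 -164/689 -2 6 W
3 4/5 20/13 4/5 -2/65 -3 6 N
final -3 7 E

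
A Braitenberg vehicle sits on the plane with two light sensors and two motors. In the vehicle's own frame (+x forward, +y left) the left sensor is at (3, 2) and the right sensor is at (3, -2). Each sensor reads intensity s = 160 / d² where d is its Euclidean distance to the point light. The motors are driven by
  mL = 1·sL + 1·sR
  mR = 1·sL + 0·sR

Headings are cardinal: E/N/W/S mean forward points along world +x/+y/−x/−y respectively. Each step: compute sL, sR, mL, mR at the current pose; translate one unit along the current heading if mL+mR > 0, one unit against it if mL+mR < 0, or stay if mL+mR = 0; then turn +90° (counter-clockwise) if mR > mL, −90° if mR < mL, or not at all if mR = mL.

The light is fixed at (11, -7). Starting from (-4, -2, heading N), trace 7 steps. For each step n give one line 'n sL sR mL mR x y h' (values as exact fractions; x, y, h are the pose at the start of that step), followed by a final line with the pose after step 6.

0 160/353 160/233 93760/82249 160/353 -4 -2 N
1 10/13 1 23/13 10/13 -4 -1 E
2 160/153 32/53 13376/8109 160/153 -3 -1 S
3 80/149 80/169 25440/25181 80/149 -3 -2 W
4 160/353 160/233 93760/82249 160/353 -4 -2 N
5 10/13 1 23/13 10/13 -4 -1 E
6 160/153 32/53 13376/8109 160/153 -3 -1 S
final -3 -2 W

n=0: pose=(-4,-2,N); sL=160/353, sR=160/233; mL=93760/82249, mR=160/353; mL+mR=131040/82249 → advance +1; mR−mL=-160/233 → turn -1·90°
n=1: pose=(-4,-1,E); sL=10/13, sR=1; mL=23/13, mR=10/13; mL+mR=33/13 → advance +1; mR−mL=-1 → turn -1·90°
n=2: pose=(-3,-1,S); sL=160/153, sR=32/53; mL=13376/8109, mR=160/153; mL+mR=21856/8109 → advance +1; mR−mL=-32/53 → turn -1·90°
n=3: pose=(-3,-2,W); sL=80/149, sR=80/169; mL=25440/25181, mR=80/149; mL+mR=38960/25181 → advance +1; mR−mL=-80/169 → turn -1·90°
n=4: pose=(-4,-2,N); sL=160/353, sR=160/233; mL=93760/82249, mR=160/353; mL+mR=131040/82249 → advance +1; mR−mL=-160/233 → turn -1·90°
n=5: pose=(-4,-1,E); sL=10/13, sR=1; mL=23/13, mR=10/13; mL+mR=33/13 → advance +1; mR−mL=-1 → turn -1·90°
n=6: pose=(-3,-1,S); sL=160/153, sR=32/53; mL=13376/8109, mR=160/153; mL+mR=21856/8109 → advance +1; mR−mL=-32/53 → turn -1·90°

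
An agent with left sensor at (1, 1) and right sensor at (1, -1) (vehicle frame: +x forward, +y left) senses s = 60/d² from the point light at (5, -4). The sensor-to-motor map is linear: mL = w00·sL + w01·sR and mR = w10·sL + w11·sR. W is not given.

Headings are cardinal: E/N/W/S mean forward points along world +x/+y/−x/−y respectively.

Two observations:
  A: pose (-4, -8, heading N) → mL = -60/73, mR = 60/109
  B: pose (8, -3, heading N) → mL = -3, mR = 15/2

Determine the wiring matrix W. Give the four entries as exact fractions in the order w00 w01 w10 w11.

0 -1 1 0

obs A: pose=(-4,-8,N) → sL=60/109, sR=60/73, mL=-60/73, mR=60/109
obs B: pose=(8,-3,N) → sL=15/2, sR=3, mL=-3, mR=15/2
sensor matrix S = [[60/109, 60/73], [15/2, 3]]; det S = -35910/7957
solve [mL_A; mL_B] = S·[w00; w01] and [mR_A; mR_B] = S·[w10; w11]:
  w00 = 0, w01 = -1, w10 = 1, w11 = 0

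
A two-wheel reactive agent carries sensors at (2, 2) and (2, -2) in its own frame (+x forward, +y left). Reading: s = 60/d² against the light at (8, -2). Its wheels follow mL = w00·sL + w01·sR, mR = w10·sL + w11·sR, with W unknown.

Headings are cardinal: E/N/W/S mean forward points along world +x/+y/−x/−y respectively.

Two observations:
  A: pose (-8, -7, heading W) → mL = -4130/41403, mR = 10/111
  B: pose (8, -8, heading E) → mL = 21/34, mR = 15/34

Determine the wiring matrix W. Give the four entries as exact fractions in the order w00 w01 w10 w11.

1/2 -1 0 1/2

obs A: pose=(-8,-7,W) → sL=60/373, sR=20/111, mL=-4130/41403, mR=10/111
obs B: pose=(8,-8,E) → sL=3, sR=15/17, mL=21/34, mR=15/34
sensor matrix S = [[60/373, 20/111], [3, 15/17]]; det S = -93520/234617
solve [mL_A; mL_B] = S·[w00; w01] and [mR_A; mR_B] = S·[w10; w11]:
  w00 = 1/2, w01 = -1, w10 = 0, w11 = 1/2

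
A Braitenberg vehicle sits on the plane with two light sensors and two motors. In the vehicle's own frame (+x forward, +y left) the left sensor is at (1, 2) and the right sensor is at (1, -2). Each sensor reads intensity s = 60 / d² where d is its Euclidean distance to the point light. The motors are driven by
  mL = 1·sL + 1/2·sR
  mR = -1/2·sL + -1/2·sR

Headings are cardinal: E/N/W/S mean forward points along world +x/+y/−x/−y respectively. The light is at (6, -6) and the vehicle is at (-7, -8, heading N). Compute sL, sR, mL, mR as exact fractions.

left sensor world pos  = (-9, -7); dL² = 226
right sensor world pos = (-5, -7); dR² = 122
sL = 60/226 = 30/113
sR = 60/122 = 30/61
mL = 1·sL + 1/2·sR = 3525/6893
mR = -1/2·sL + -1/2·sR = -2610/6893

30/113 30/61 3525/6893 -2610/6893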